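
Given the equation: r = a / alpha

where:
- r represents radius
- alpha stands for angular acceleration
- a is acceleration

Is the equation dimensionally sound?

Yes

r (radius) has dimensions [L].
alpha (angular acceleration) has dimensions [T^-2].
a (acceleration) has dimensions [L T^-2].

Left side: [L]
Right side: [L]

Both sides have the same dimensions, so the equation is dimensionally consistent.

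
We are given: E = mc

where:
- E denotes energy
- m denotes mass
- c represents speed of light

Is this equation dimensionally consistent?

No

E (energy) has dimensions [L^2 M T^-2].
m (mass) has dimensions [M].
c (speed of light) has dimensions [L T^-1].

Left side: [L^2 M T^-2]
Right side: [L M T^-1]

The two sides have different dimensions, so the equation is NOT dimensionally consistent.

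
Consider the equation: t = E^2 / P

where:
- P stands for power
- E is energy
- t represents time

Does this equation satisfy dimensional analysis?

No

P (power) has dimensions [L^2 M T^-3].
E (energy) has dimensions [L^2 M T^-2].
t (time) has dimensions [T].

Left side: [T]
Right side: [L^2 M T^-1]

The two sides have different dimensions, so the equation is NOT dimensionally consistent.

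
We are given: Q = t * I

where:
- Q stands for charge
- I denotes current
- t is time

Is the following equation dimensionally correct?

Yes

Q (charge) has dimensions [I T].
I (current) has dimensions [I].
t (time) has dimensions [T].

Left side: [I T]
Right side: [I T]

Both sides have the same dimensions, so the equation is dimensionally consistent.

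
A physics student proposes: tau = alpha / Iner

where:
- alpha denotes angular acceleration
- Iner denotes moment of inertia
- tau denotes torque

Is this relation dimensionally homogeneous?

No

alpha (angular acceleration) has dimensions [T^-2].
Iner (moment of inertia) has dimensions [L^2 M].
tau (torque) has dimensions [L^2 M T^-2].

Left side: [L^2 M T^-2]
Right side: [L^-2 M^-1 T^-2]

The two sides have different dimensions, so the equation is NOT dimensionally consistent.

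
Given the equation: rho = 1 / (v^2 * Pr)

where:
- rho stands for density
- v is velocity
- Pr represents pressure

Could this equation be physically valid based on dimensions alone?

No

rho (density) has dimensions [L^-3 M].
v (velocity) has dimensions [L T^-1].
Pr (pressure) has dimensions [L^-1 M T^-2].

Left side: [L^-3 M]
Right side: [L^-1 M^-1 T^4]

The two sides have different dimensions, so the equation is NOT dimensionally consistent.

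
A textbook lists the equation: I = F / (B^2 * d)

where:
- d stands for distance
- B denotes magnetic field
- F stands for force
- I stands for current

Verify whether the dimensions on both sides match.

No

d (distance) has dimensions [L].
B (magnetic field) has dimensions [I^-1 M T^-2].
F (force) has dimensions [L M T^-2].
I (current) has dimensions [I].

Left side: [I]
Right side: [I^2 M^-1 T^2]

The two sides have different dimensions, so the equation is NOT dimensionally consistent.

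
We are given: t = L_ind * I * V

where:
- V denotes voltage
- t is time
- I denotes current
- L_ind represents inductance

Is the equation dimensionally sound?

No

V (voltage) has dimensions [I^-1 L^2 M T^-3].
t (time) has dimensions [T].
I (current) has dimensions [I].
L_ind (inductance) has dimensions [I^-2 L^2 M T^-2].

Left side: [T]
Right side: [I^-2 L^4 M^2 T^-5]

The two sides have different dimensions, so the equation is NOT dimensionally consistent.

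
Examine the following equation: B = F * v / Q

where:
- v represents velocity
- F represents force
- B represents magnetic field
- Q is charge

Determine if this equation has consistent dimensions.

No

v (velocity) has dimensions [L T^-1].
F (force) has dimensions [L M T^-2].
B (magnetic field) has dimensions [I^-1 M T^-2].
Q (charge) has dimensions [I T].

Left side: [I^-1 M T^-2]
Right side: [I^-1 L^2 M T^-4]

The two sides have different dimensions, so the equation is NOT dimensionally consistent.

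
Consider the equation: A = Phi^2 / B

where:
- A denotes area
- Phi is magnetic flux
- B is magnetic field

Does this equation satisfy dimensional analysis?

No

A (area) has dimensions [L^2].
Phi (magnetic flux) has dimensions [I^-1 L^2 M T^-2].
B (magnetic field) has dimensions [I^-1 M T^-2].

Left side: [L^2]
Right side: [I^-1 L^4 M T^-2]

The two sides have different dimensions, so the equation is NOT dimensionally consistent.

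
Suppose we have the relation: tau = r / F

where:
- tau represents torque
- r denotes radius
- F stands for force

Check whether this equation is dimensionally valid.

No

tau (torque) has dimensions [L^2 M T^-2].
r (radius) has dimensions [L].
F (force) has dimensions [L M T^-2].

Left side: [L^2 M T^-2]
Right side: [M^-1 T^2]

The two sides have different dimensions, so the equation is NOT dimensionally consistent.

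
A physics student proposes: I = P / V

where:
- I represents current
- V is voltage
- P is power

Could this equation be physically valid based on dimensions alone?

Yes

I (current) has dimensions [I].
V (voltage) has dimensions [I^-1 L^2 M T^-3].
P (power) has dimensions [L^2 M T^-3].

Left side: [I]
Right side: [I]

Both sides have the same dimensions, so the equation is dimensionally consistent.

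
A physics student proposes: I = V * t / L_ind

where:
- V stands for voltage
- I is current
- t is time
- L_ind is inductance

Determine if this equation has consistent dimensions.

Yes

V (voltage) has dimensions [I^-1 L^2 M T^-3].
I (current) has dimensions [I].
t (time) has dimensions [T].
L_ind (inductance) has dimensions [I^-2 L^2 M T^-2].

Left side: [I]
Right side: [I]

Both sides have the same dimensions, so the equation is dimensionally consistent.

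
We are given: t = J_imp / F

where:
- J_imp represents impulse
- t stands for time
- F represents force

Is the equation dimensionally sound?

Yes

J_imp (impulse) has dimensions [L M T^-1].
t (time) has dimensions [T].
F (force) has dimensions [L M T^-2].

Left side: [T]
Right side: [T]

Both sides have the same dimensions, so the equation is dimensionally consistent.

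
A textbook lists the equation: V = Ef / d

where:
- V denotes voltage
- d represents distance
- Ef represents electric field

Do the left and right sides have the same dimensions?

No

V (voltage) has dimensions [I^-1 L^2 M T^-3].
d (distance) has dimensions [L].
Ef (electric field) has dimensions [I^-1 L M T^-3].

Left side: [I^-1 L^2 M T^-3]
Right side: [I^-1 M T^-3]

The two sides have different dimensions, so the equation is NOT dimensionally consistent.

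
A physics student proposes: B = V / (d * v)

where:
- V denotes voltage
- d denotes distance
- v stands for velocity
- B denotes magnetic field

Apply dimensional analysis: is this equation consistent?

Yes

V (voltage) has dimensions [I^-1 L^2 M T^-3].
d (distance) has dimensions [L].
v (velocity) has dimensions [L T^-1].
B (magnetic field) has dimensions [I^-1 M T^-2].

Left side: [I^-1 M T^-2]
Right side: [I^-1 M T^-2]

Both sides have the same dimensions, so the equation is dimensionally consistent.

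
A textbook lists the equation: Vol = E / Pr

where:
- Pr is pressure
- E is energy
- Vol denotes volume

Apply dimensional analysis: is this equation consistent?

Yes

Pr (pressure) has dimensions [L^-1 M T^-2].
E (energy) has dimensions [L^2 M T^-2].
Vol (volume) has dimensions [L^3].

Left side: [L^3]
Right side: [L^3]

Both sides have the same dimensions, so the equation is dimensionally consistent.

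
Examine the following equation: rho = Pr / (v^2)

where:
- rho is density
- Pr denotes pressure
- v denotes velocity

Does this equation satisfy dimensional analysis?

Yes

rho (density) has dimensions [L^-3 M].
Pr (pressure) has dimensions [L^-1 M T^-2].
v (velocity) has dimensions [L T^-1].

Left side: [L^-3 M]
Right side: [L^-3 M]

Both sides have the same dimensions, so the equation is dimensionally consistent.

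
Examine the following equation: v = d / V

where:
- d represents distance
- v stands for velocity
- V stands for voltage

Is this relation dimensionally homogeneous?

No

d (distance) has dimensions [L].
v (velocity) has dimensions [L T^-1].
V (voltage) has dimensions [I^-1 L^2 M T^-3].

Left side: [L T^-1]
Right side: [I L^-1 M^-1 T^3]

The two sides have different dimensions, so the equation is NOT dimensionally consistent.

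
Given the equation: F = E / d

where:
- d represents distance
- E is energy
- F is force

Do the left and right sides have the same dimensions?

Yes

d (distance) has dimensions [L].
E (energy) has dimensions [L^2 M T^-2].
F (force) has dimensions [L M T^-2].

Left side: [L M T^-2]
Right side: [L M T^-2]

Both sides have the same dimensions, so the equation is dimensionally consistent.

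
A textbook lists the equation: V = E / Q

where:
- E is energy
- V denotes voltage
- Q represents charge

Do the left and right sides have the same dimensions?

Yes

E (energy) has dimensions [L^2 M T^-2].
V (voltage) has dimensions [I^-1 L^2 M T^-3].
Q (charge) has dimensions [I T].

Left side: [I^-1 L^2 M T^-3]
Right side: [I^-1 L^2 M T^-3]

Both sides have the same dimensions, so the equation is dimensionally consistent.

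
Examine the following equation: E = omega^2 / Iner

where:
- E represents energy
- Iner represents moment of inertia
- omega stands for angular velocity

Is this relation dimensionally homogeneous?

No

E (energy) has dimensions [L^2 M T^-2].
Iner (moment of inertia) has dimensions [L^2 M].
omega (angular velocity) has dimensions [T^-1].

Left side: [L^2 M T^-2]
Right side: [L^-2 M^-1 T^-2]

The two sides have different dimensions, so the equation is NOT dimensionally consistent.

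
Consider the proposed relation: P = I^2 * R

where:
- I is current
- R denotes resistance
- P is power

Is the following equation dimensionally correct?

Yes

I (current) has dimensions [I].
R (resistance) has dimensions [I^-2 L^2 M T^-3].
P (power) has dimensions [L^2 M T^-3].

Left side: [L^2 M T^-3]
Right side: [L^2 M T^-3]

Both sides have the same dimensions, so the equation is dimensionally consistent.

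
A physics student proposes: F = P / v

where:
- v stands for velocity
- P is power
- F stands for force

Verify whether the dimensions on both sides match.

Yes

v (velocity) has dimensions [L T^-1].
P (power) has dimensions [L^2 M T^-3].
F (force) has dimensions [L M T^-2].

Left side: [L M T^-2]
Right side: [L M T^-2]

Both sides have the same dimensions, so the equation is dimensionally consistent.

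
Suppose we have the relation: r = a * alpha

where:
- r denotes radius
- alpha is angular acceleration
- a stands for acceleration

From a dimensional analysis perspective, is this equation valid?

No

r (radius) has dimensions [L].
alpha (angular acceleration) has dimensions [T^-2].
a (acceleration) has dimensions [L T^-2].

Left side: [L]
Right side: [L T^-4]

The two sides have different dimensions, so the equation is NOT dimensionally consistent.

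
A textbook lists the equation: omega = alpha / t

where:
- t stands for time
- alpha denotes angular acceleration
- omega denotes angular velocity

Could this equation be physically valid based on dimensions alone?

No

t (time) has dimensions [T].
alpha (angular acceleration) has dimensions [T^-2].
omega (angular velocity) has dimensions [T^-1].

Left side: [T^-1]
Right side: [T^-3]

The two sides have different dimensions, so the equation is NOT dimensionally consistent.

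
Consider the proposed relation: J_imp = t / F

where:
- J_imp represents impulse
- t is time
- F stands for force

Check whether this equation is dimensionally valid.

No

J_imp (impulse) has dimensions [L M T^-1].
t (time) has dimensions [T].
F (force) has dimensions [L M T^-2].

Left side: [L M T^-1]
Right side: [L^-1 M^-1 T^3]

The two sides have different dimensions, so the equation is NOT dimensionally consistent.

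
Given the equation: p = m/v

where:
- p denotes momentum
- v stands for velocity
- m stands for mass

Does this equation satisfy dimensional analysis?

No

p (momentum) has dimensions [L M T^-1].
v (velocity) has dimensions [L T^-1].
m (mass) has dimensions [M].

Left side: [L M T^-1]
Right side: [L^-1 M T]

The two sides have different dimensions, so the equation is NOT dimensionally consistent.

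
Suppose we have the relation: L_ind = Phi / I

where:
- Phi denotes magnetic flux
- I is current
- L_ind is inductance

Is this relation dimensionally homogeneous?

Yes

Phi (magnetic flux) has dimensions [I^-1 L^2 M T^-2].
I (current) has dimensions [I].
L_ind (inductance) has dimensions [I^-2 L^2 M T^-2].

Left side: [I^-2 L^2 M T^-2]
Right side: [I^-2 L^2 M T^-2]

Both sides have the same dimensions, so the equation is dimensionally consistent.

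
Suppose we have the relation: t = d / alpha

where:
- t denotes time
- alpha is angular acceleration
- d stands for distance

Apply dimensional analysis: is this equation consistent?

No

t (time) has dimensions [T].
alpha (angular acceleration) has dimensions [T^-2].
d (distance) has dimensions [L].

Left side: [T]
Right side: [L T^2]

The two sides have different dimensions, so the equation is NOT dimensionally consistent.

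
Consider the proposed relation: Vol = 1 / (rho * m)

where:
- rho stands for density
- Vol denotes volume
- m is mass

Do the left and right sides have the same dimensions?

No

rho (density) has dimensions [L^-3 M].
Vol (volume) has dimensions [L^3].
m (mass) has dimensions [M].

Left side: [L^3]
Right side: [L^3 M^-2]

The two sides have different dimensions, so the equation is NOT dimensionally consistent.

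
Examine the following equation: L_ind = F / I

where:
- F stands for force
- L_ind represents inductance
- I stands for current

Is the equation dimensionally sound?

No

F (force) has dimensions [L M T^-2].
L_ind (inductance) has dimensions [I^-2 L^2 M T^-2].
I (current) has dimensions [I].

Left side: [I^-2 L^2 M T^-2]
Right side: [I^-1 L M T^-2]

The two sides have different dimensions, so the equation is NOT dimensionally consistent.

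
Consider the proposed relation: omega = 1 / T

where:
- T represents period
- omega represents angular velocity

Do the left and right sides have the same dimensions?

Yes

T (period) has dimensions [T].
omega (angular velocity) has dimensions [T^-1].

Left side: [T^-1]
Right side: [T^-1]

Both sides have the same dimensions, so the equation is dimensionally consistent.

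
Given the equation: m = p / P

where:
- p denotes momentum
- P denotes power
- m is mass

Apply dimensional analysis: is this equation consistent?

No

p (momentum) has dimensions [L M T^-1].
P (power) has dimensions [L^2 M T^-3].
m (mass) has dimensions [M].

Left side: [M]
Right side: [L^-1 T^2]

The two sides have different dimensions, so the equation is NOT dimensionally consistent.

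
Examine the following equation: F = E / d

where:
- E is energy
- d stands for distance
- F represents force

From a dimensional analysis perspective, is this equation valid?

Yes

E (energy) has dimensions [L^2 M T^-2].
d (distance) has dimensions [L].
F (force) has dimensions [L M T^-2].

Left side: [L M T^-2]
Right side: [L M T^-2]

Both sides have the same dimensions, so the equation is dimensionally consistent.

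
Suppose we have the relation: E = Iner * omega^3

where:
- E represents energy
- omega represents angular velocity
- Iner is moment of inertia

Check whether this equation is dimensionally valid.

No

E (energy) has dimensions [L^2 M T^-2].
omega (angular velocity) has dimensions [T^-1].
Iner (moment of inertia) has dimensions [L^2 M].

Left side: [L^2 M T^-2]
Right side: [L^2 M T^-3]

The two sides have different dimensions, so the equation is NOT dimensionally consistent.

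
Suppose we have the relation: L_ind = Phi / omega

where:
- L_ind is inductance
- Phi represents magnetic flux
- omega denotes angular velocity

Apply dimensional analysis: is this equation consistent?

No

L_ind (inductance) has dimensions [I^-2 L^2 M T^-2].
Phi (magnetic flux) has dimensions [I^-1 L^2 M T^-2].
omega (angular velocity) has dimensions [T^-1].

Left side: [I^-2 L^2 M T^-2]
Right side: [I^-1 L^2 M T^-1]

The two sides have different dimensions, so the equation is NOT dimensionally consistent.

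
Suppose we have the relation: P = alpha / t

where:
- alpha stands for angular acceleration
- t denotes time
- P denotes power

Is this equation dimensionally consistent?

No

alpha (angular acceleration) has dimensions [T^-2].
t (time) has dimensions [T].
P (power) has dimensions [L^2 M T^-3].

Left side: [L^2 M T^-3]
Right side: [T^-3]

The two sides have different dimensions, so the equation is NOT dimensionally consistent.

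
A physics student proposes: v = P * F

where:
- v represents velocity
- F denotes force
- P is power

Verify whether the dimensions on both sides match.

No

v (velocity) has dimensions [L T^-1].
F (force) has dimensions [L M T^-2].
P (power) has dimensions [L^2 M T^-3].

Left side: [L T^-1]
Right side: [L^3 M^2 T^-5]

The two sides have different dimensions, so the equation is NOT dimensionally consistent.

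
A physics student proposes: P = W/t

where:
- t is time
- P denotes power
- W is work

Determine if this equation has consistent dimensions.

Yes

t (time) has dimensions [T].
P (power) has dimensions [L^2 M T^-3].
W (work) has dimensions [L^2 M T^-2].

Left side: [L^2 M T^-3]
Right side: [L^2 M T^-3]

Both sides have the same dimensions, so the equation is dimensionally consistent.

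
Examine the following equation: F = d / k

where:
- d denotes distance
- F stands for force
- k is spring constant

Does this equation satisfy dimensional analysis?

No

d (distance) has dimensions [L].
F (force) has dimensions [L M T^-2].
k (spring constant) has dimensions [M T^-2].

Left side: [L M T^-2]
Right side: [L M^-1 T^2]

The two sides have different dimensions, so the equation is NOT dimensionally consistent.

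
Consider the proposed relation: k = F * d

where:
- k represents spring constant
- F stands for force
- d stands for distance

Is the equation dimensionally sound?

No

k (spring constant) has dimensions [M T^-2].
F (force) has dimensions [L M T^-2].
d (distance) has dimensions [L].

Left side: [M T^-2]
Right side: [L^2 M T^-2]

The two sides have different dimensions, so the equation is NOT dimensionally consistent.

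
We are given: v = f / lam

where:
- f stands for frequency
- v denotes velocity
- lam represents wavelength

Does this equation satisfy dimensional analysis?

No

f (frequency) has dimensions [T^-1].
v (velocity) has dimensions [L T^-1].
lam (wavelength) has dimensions [L].

Left side: [L T^-1]
Right side: [L^-1 T^-1]

The two sides have different dimensions, so the equation is NOT dimensionally consistent.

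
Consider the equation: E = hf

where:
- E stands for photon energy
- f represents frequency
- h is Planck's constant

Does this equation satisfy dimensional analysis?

Yes

E (photon energy) has dimensions [L^2 M T^-2].
f (frequency) has dimensions [T^-1].
h (Planck's constant) has dimensions [L^2 M T^-1].

Left side: [L^2 M T^-2]
Right side: [L^2 M T^-2]

Both sides have the same dimensions, so the equation is dimensionally consistent.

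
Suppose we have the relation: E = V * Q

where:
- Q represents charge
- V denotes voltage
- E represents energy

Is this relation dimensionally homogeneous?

Yes

Q (charge) has dimensions [I T].
V (voltage) has dimensions [I^-1 L^2 M T^-3].
E (energy) has dimensions [L^2 M T^-2].

Left side: [L^2 M T^-2]
Right side: [L^2 M T^-2]

Both sides have the same dimensions, so the equation is dimensionally consistent.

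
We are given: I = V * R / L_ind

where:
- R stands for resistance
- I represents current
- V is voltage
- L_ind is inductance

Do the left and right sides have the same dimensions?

No

R (resistance) has dimensions [I^-2 L^2 M T^-3].
I (current) has dimensions [I].
V (voltage) has dimensions [I^-1 L^2 M T^-3].
L_ind (inductance) has dimensions [I^-2 L^2 M T^-2].

Left side: [I]
Right side: [I^-1 L^2 M T^-4]

The two sides have different dimensions, so the equation is NOT dimensionally consistent.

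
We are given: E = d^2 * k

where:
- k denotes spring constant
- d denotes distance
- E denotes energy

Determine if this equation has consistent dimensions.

Yes

k (spring constant) has dimensions [M T^-2].
d (distance) has dimensions [L].
E (energy) has dimensions [L^2 M T^-2].

Left side: [L^2 M T^-2]
Right side: [L^2 M T^-2]

Both sides have the same dimensions, so the equation is dimensionally consistent.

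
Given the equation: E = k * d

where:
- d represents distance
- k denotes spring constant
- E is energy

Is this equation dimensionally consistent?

No

d (distance) has dimensions [L].
k (spring constant) has dimensions [M T^-2].
E (energy) has dimensions [L^2 M T^-2].

Left side: [L^2 M T^-2]
Right side: [L M T^-2]

The two sides have different dimensions, so the equation is NOT dimensionally consistent.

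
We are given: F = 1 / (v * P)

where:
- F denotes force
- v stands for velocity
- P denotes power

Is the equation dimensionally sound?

No

F (force) has dimensions [L M T^-2].
v (velocity) has dimensions [L T^-1].
P (power) has dimensions [L^2 M T^-3].

Left side: [L M T^-2]
Right side: [L^-3 M^-1 T^4]

The two sides have different dimensions, so the equation is NOT dimensionally consistent.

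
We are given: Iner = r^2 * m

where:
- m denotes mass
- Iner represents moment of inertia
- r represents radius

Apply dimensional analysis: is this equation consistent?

Yes

m (mass) has dimensions [M].
Iner (moment of inertia) has dimensions [L^2 M].
r (radius) has dimensions [L].

Left side: [L^2 M]
Right side: [L^2 M]

Both sides have the same dimensions, so the equation is dimensionally consistent.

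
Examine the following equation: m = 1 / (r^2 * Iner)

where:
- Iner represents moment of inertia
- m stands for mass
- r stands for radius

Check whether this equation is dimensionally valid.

No

Iner (moment of inertia) has dimensions [L^2 M].
m (mass) has dimensions [M].
r (radius) has dimensions [L].

Left side: [M]
Right side: [L^-4 M^-1]

The two sides have different dimensions, so the equation is NOT dimensionally consistent.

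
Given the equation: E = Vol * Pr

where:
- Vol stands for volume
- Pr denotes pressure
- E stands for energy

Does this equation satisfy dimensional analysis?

Yes

Vol (volume) has dimensions [L^3].
Pr (pressure) has dimensions [L^-1 M T^-2].
E (energy) has dimensions [L^2 M T^-2].

Left side: [L^2 M T^-2]
Right side: [L^2 M T^-2]

Both sides have the same dimensions, so the equation is dimensionally consistent.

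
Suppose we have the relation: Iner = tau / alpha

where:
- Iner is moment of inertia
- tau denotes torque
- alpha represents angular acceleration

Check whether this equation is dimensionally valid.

Yes

Iner (moment of inertia) has dimensions [L^2 M].
tau (torque) has dimensions [L^2 M T^-2].
alpha (angular acceleration) has dimensions [T^-2].

Left side: [L^2 M]
Right side: [L^2 M]

Both sides have the same dimensions, so the equation is dimensionally consistent.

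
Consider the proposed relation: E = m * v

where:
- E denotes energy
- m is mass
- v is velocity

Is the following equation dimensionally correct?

No

E (energy) has dimensions [L^2 M T^-2].
m (mass) has dimensions [M].
v (velocity) has dimensions [L T^-1].

Left side: [L^2 M T^-2]
Right side: [L M T^-1]

The two sides have different dimensions, so the equation is NOT dimensionally consistent.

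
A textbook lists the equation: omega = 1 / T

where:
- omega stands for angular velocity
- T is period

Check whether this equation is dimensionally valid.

Yes

omega (angular velocity) has dimensions [T^-1].
T (period) has dimensions [T].

Left side: [T^-1]
Right side: [T^-1]

Both sides have the same dimensions, so the equation is dimensionally consistent.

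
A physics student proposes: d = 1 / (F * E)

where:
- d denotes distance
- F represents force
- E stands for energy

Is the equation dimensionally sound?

No

d (distance) has dimensions [L].
F (force) has dimensions [L M T^-2].
E (energy) has dimensions [L^2 M T^-2].

Left side: [L]
Right side: [L^-3 M^-2 T^4]

The two sides have different dimensions, so the equation is NOT dimensionally consistent.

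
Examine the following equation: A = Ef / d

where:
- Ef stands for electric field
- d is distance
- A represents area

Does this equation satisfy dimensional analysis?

No

Ef (electric field) has dimensions [I^-1 L M T^-3].
d (distance) has dimensions [L].
A (area) has dimensions [L^2].

Left side: [L^2]
Right side: [I^-1 M T^-3]

The two sides have different dimensions, so the equation is NOT dimensionally consistent.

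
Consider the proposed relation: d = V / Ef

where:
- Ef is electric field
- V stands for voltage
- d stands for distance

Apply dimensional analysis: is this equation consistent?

Yes

Ef (electric field) has dimensions [I^-1 L M T^-3].
V (voltage) has dimensions [I^-1 L^2 M T^-3].
d (distance) has dimensions [L].

Left side: [L]
Right side: [L]

Both sides have the same dimensions, so the equation is dimensionally consistent.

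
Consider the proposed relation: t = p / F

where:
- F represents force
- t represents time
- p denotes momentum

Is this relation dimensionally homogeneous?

Yes

F (force) has dimensions [L M T^-2].
t (time) has dimensions [T].
p (momentum) has dimensions [L M T^-1].

Left side: [T]
Right side: [T]

Both sides have the same dimensions, so the equation is dimensionally consistent.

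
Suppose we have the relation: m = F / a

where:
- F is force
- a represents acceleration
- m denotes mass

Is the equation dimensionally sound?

Yes

F (force) has dimensions [L M T^-2].
a (acceleration) has dimensions [L T^-2].
m (mass) has dimensions [M].

Left side: [M]
Right side: [M]

Both sides have the same dimensions, so the equation is dimensionally consistent.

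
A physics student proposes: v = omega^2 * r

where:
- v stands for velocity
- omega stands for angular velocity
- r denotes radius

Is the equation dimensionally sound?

No

v (velocity) has dimensions [L T^-1].
omega (angular velocity) has dimensions [T^-1].
r (radius) has dimensions [L].

Left side: [L T^-1]
Right side: [L T^-2]

The two sides have different dimensions, so the equation is NOT dimensionally consistent.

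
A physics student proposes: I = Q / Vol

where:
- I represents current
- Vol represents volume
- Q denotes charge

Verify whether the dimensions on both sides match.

No

I (current) has dimensions [I].
Vol (volume) has dimensions [L^3].
Q (charge) has dimensions [I T].

Left side: [I]
Right side: [I L^-3 T]

The two sides have different dimensions, so the equation is NOT dimensionally consistent.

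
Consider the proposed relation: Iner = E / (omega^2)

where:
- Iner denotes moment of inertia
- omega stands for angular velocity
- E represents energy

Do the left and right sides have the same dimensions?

Yes

Iner (moment of inertia) has dimensions [L^2 M].
omega (angular velocity) has dimensions [T^-1].
E (energy) has dimensions [L^2 M T^-2].

Left side: [L^2 M]
Right side: [L^2 M]

Both sides have the same dimensions, so the equation is dimensionally consistent.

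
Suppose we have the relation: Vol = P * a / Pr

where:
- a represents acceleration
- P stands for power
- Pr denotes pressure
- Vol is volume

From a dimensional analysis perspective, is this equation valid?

No

a (acceleration) has dimensions [L T^-2].
P (power) has dimensions [L^2 M T^-3].
Pr (pressure) has dimensions [L^-1 M T^-2].
Vol (volume) has dimensions [L^3].

Left side: [L^3]
Right side: [L^4 T^-3]

The two sides have different dimensions, so the equation is NOT dimensionally consistent.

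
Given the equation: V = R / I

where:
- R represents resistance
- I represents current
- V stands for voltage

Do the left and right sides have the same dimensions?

No

R (resistance) has dimensions [I^-2 L^2 M T^-3].
I (current) has dimensions [I].
V (voltage) has dimensions [I^-1 L^2 M T^-3].

Left side: [I^-1 L^2 M T^-3]
Right side: [I^-3 L^2 M T^-3]

The two sides have different dimensions, so the equation is NOT dimensionally consistent.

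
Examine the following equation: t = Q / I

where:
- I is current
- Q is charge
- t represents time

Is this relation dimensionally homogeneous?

Yes

I (current) has dimensions [I].
Q (charge) has dimensions [I T].
t (time) has dimensions [T].

Left side: [T]
Right side: [T]

Both sides have the same dimensions, so the equation is dimensionally consistent.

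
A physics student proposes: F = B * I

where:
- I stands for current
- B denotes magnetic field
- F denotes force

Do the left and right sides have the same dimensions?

No

I (current) has dimensions [I].
B (magnetic field) has dimensions [I^-1 M T^-2].
F (force) has dimensions [L M T^-2].

Left side: [L M T^-2]
Right side: [M T^-2]

The two sides have different dimensions, so the equation is NOT dimensionally consistent.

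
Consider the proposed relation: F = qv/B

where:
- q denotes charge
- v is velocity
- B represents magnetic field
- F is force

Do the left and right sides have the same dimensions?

No

q (charge) has dimensions [I T].
v (velocity) has dimensions [L T^-1].
B (magnetic field) has dimensions [I^-1 M T^-2].
F (force) has dimensions [L M T^-2].

Left side: [L M T^-2]
Right side: [I^2 L M^-1 T^2]

The two sides have different dimensions, so the equation is NOT dimensionally consistent.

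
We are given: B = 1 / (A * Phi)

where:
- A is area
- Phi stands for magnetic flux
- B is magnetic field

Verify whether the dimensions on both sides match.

No

A (area) has dimensions [L^2].
Phi (magnetic flux) has dimensions [I^-1 L^2 M T^-2].
B (magnetic field) has dimensions [I^-1 M T^-2].

Left side: [I^-1 M T^-2]
Right side: [I L^-4 M^-1 T^2]

The two sides have different dimensions, so the equation is NOT dimensionally consistent.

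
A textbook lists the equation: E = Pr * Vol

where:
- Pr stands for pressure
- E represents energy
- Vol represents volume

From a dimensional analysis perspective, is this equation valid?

Yes

Pr (pressure) has dimensions [L^-1 M T^-2].
E (energy) has dimensions [L^2 M T^-2].
Vol (volume) has dimensions [L^3].

Left side: [L^2 M T^-2]
Right side: [L^2 M T^-2]

Both sides have the same dimensions, so the equation is dimensionally consistent.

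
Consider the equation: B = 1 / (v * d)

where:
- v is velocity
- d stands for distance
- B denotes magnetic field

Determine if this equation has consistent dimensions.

No

v (velocity) has dimensions [L T^-1].
d (distance) has dimensions [L].
B (magnetic field) has dimensions [I^-1 M T^-2].

Left side: [I^-1 M T^-2]
Right side: [L^-2 T]

The two sides have different dimensions, so the equation is NOT dimensionally consistent.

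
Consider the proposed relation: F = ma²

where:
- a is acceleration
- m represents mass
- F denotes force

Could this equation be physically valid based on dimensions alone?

No

a (acceleration) has dimensions [L T^-2].
m (mass) has dimensions [M].
F (force) has dimensions [L M T^-2].

Left side: [L M T^-2]
Right side: [L^2 M T^-4]

The two sides have different dimensions, so the equation is NOT dimensionally consistent.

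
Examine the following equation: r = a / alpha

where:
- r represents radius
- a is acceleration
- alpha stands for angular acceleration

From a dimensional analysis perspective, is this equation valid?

Yes

r (radius) has dimensions [L].
a (acceleration) has dimensions [L T^-2].
alpha (angular acceleration) has dimensions [T^-2].

Left side: [L]
Right side: [L]

Both sides have the same dimensions, so the equation is dimensionally consistent.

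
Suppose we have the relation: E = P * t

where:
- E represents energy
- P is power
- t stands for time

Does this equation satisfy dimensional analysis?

Yes

E (energy) has dimensions [L^2 M T^-2].
P (power) has dimensions [L^2 M T^-3].
t (time) has dimensions [T].

Left side: [L^2 M T^-2]
Right side: [L^2 M T^-2]

Both sides have the same dimensions, so the equation is dimensionally consistent.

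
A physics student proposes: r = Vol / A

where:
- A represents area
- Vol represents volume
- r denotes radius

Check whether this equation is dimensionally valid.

Yes

A (area) has dimensions [L^2].
Vol (volume) has dimensions [L^3].
r (radius) has dimensions [L].

Left side: [L]
Right side: [L]

Both sides have the same dimensions, so the equation is dimensionally consistent.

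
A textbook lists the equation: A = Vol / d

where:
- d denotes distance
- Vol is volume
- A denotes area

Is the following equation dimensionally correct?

Yes

d (distance) has dimensions [L].
Vol (volume) has dimensions [L^3].
A (area) has dimensions [L^2].

Left side: [L^2]
Right side: [L^2]

Both sides have the same dimensions, so the equation is dimensionally consistent.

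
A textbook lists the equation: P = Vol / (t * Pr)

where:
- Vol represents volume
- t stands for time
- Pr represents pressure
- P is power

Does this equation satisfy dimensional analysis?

No

Vol (volume) has dimensions [L^3].
t (time) has dimensions [T].
Pr (pressure) has dimensions [L^-1 M T^-2].
P (power) has dimensions [L^2 M T^-3].

Left side: [L^2 M T^-3]
Right side: [L^4 M^-1 T]

The two sides have different dimensions, so the equation is NOT dimensionally consistent.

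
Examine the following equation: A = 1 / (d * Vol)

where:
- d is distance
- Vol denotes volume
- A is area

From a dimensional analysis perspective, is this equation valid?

No

d (distance) has dimensions [L].
Vol (volume) has dimensions [L^3].
A (area) has dimensions [L^2].

Left side: [L^2]
Right side: [L^-4]

The two sides have different dimensions, so the equation is NOT dimensionally consistent.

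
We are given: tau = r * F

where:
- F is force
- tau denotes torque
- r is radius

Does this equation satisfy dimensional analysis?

Yes

F (force) has dimensions [L M T^-2].
tau (torque) has dimensions [L^2 M T^-2].
r (radius) has dimensions [L].

Left side: [L^2 M T^-2]
Right side: [L^2 M T^-2]

Both sides have the same dimensions, so the equation is dimensionally consistent.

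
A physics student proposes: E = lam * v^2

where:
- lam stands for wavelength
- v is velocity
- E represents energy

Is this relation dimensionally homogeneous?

No

lam (wavelength) has dimensions [L].
v (velocity) has dimensions [L T^-1].
E (energy) has dimensions [L^2 M T^-2].

Left side: [L^2 M T^-2]
Right side: [L^3 T^-2]

The two sides have different dimensions, so the equation is NOT dimensionally consistent.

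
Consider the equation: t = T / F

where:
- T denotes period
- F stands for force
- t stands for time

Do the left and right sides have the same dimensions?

No

T (period) has dimensions [T].
F (force) has dimensions [L M T^-2].
t (time) has dimensions [T].

Left side: [T]
Right side: [L^-1 M^-1 T^3]

The two sides have different dimensions, so the equation is NOT dimensionally consistent.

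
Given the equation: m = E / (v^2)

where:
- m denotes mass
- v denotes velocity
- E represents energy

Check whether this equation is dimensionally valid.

Yes

m (mass) has dimensions [M].
v (velocity) has dimensions [L T^-1].
E (energy) has dimensions [L^2 M T^-2].

Left side: [M]
Right side: [M]

Both sides have the same dimensions, so the equation is dimensionally consistent.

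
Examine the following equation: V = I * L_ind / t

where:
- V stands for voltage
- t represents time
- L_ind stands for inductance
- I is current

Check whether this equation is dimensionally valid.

Yes

V (voltage) has dimensions [I^-1 L^2 M T^-3].
t (time) has dimensions [T].
L_ind (inductance) has dimensions [I^-2 L^2 M T^-2].
I (current) has dimensions [I].

Left side: [I^-1 L^2 M T^-3]
Right side: [I^-1 L^2 M T^-3]

Both sides have the same dimensions, so the equation is dimensionally consistent.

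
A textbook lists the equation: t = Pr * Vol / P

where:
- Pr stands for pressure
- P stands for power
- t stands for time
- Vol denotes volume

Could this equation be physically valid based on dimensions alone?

Yes

Pr (pressure) has dimensions [L^-1 M T^-2].
P (power) has dimensions [L^2 M T^-3].
t (time) has dimensions [T].
Vol (volume) has dimensions [L^3].

Left side: [T]
Right side: [T]

Both sides have the same dimensions, so the equation is dimensionally consistent.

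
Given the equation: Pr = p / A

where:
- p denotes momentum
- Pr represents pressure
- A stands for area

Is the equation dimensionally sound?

No

p (momentum) has dimensions [L M T^-1].
Pr (pressure) has dimensions [L^-1 M T^-2].
A (area) has dimensions [L^2].

Left side: [L^-1 M T^-2]
Right side: [L^-1 M T^-1]

The two sides have different dimensions, so the equation is NOT dimensionally consistent.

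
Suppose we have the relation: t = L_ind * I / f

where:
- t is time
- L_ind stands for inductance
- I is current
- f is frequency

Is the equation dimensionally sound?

No

t (time) has dimensions [T].
L_ind (inductance) has dimensions [I^-2 L^2 M T^-2].
I (current) has dimensions [I].
f (frequency) has dimensions [T^-1].

Left side: [T]
Right side: [I^-1 L^2 M T^-1]

The two sides have different dimensions, so the equation is NOT dimensionally consistent.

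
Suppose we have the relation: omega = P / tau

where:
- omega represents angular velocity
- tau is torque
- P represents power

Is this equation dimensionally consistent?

Yes

omega (angular velocity) has dimensions [T^-1].
tau (torque) has dimensions [L^2 M T^-2].
P (power) has dimensions [L^2 M T^-3].

Left side: [T^-1]
Right side: [T^-1]

Both sides have the same dimensions, so the equation is dimensionally consistent.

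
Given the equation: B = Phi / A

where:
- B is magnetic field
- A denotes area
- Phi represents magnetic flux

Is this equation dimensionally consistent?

Yes

B (magnetic field) has dimensions [I^-1 M T^-2].
A (area) has dimensions [L^2].
Phi (magnetic flux) has dimensions [I^-1 L^2 M T^-2].

Left side: [I^-1 M T^-2]
Right side: [I^-1 M T^-2]

Both sides have the same dimensions, so the equation is dimensionally consistent.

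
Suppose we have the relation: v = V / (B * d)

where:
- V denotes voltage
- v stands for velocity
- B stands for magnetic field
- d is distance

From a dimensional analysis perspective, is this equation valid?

Yes

V (voltage) has dimensions [I^-1 L^2 M T^-3].
v (velocity) has dimensions [L T^-1].
B (magnetic field) has dimensions [I^-1 M T^-2].
d (distance) has dimensions [L].

Left side: [L T^-1]
Right side: [L T^-1]

Both sides have the same dimensions, so the equation is dimensionally consistent.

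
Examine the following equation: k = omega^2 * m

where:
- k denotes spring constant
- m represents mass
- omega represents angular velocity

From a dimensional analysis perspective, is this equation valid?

Yes

k (spring constant) has dimensions [M T^-2].
m (mass) has dimensions [M].
omega (angular velocity) has dimensions [T^-1].

Left side: [M T^-2]
Right side: [M T^-2]

Both sides have the same dimensions, so the equation is dimensionally consistent.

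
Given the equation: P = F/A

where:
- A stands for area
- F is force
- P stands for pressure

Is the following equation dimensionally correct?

Yes

A (area) has dimensions [L^2].
F (force) has dimensions [L M T^-2].
P (pressure) has dimensions [L^-1 M T^-2].

Left side: [L^-1 M T^-2]
Right side: [L^-1 M T^-2]

Both sides have the same dimensions, so the equation is dimensionally consistent.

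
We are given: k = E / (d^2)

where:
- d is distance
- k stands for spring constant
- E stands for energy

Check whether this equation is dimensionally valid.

Yes

d (distance) has dimensions [L].
k (spring constant) has dimensions [M T^-2].
E (energy) has dimensions [L^2 M T^-2].

Left side: [M T^-2]
Right side: [M T^-2]

Both sides have the same dimensions, so the equation is dimensionally consistent.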